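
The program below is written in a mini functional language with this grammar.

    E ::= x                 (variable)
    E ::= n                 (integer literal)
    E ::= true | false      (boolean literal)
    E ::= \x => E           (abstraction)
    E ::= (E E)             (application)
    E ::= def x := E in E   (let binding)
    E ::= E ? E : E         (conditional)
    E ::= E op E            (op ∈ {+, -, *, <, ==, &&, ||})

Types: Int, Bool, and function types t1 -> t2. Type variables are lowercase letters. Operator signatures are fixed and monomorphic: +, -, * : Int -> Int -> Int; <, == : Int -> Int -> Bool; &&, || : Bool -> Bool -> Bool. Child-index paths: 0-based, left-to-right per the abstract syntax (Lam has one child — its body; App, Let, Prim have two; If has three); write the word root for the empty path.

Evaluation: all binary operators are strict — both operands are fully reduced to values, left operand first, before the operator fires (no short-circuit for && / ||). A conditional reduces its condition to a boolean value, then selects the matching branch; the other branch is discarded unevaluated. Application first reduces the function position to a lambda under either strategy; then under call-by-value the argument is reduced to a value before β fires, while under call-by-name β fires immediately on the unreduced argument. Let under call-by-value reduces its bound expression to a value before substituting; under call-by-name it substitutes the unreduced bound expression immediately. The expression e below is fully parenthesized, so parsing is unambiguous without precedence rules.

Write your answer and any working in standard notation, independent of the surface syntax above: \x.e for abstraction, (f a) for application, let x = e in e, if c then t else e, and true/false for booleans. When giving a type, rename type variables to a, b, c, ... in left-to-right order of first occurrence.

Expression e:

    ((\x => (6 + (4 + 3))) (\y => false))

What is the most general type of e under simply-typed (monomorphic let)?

Derivation:
  unify Int ~ Int
  unify Int ~ Int
  unify Int ~ Int
  unify Int ~ Int
\x._ : a -> Int
\y._ : b -> Bool
  unify a -> Int ~ (b -> Bool) -> c
  unify a ~ b -> Bool
  unify Int ~ c
_ _ : Int

Answer: Int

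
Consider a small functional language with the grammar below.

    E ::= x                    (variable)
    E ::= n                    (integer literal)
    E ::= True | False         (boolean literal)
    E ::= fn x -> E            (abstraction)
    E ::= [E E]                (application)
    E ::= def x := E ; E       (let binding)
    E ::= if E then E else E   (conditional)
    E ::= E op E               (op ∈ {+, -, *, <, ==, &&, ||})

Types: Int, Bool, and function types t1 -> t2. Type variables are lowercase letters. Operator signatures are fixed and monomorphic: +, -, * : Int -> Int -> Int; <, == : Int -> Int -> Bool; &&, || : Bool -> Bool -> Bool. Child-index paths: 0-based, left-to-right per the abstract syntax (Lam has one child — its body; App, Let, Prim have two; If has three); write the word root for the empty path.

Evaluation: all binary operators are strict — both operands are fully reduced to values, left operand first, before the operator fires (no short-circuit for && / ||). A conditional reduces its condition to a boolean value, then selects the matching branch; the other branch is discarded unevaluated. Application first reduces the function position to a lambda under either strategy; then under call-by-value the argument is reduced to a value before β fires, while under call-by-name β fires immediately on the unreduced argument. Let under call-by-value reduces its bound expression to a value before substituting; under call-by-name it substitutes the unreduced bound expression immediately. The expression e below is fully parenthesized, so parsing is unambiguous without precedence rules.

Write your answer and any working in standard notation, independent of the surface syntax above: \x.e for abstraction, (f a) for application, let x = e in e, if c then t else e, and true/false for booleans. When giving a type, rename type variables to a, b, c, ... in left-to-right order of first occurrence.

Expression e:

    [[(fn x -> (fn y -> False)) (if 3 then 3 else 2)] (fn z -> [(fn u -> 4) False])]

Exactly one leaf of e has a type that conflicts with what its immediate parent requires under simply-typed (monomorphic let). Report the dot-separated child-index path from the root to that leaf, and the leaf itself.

Derivation:
\y._ : b -> Bool
\x._ : a -> b -> Bool
  unify Int ~ Bool
  FAIL: mismatch Int ~ Bool

Answer: 0.1.0 : 3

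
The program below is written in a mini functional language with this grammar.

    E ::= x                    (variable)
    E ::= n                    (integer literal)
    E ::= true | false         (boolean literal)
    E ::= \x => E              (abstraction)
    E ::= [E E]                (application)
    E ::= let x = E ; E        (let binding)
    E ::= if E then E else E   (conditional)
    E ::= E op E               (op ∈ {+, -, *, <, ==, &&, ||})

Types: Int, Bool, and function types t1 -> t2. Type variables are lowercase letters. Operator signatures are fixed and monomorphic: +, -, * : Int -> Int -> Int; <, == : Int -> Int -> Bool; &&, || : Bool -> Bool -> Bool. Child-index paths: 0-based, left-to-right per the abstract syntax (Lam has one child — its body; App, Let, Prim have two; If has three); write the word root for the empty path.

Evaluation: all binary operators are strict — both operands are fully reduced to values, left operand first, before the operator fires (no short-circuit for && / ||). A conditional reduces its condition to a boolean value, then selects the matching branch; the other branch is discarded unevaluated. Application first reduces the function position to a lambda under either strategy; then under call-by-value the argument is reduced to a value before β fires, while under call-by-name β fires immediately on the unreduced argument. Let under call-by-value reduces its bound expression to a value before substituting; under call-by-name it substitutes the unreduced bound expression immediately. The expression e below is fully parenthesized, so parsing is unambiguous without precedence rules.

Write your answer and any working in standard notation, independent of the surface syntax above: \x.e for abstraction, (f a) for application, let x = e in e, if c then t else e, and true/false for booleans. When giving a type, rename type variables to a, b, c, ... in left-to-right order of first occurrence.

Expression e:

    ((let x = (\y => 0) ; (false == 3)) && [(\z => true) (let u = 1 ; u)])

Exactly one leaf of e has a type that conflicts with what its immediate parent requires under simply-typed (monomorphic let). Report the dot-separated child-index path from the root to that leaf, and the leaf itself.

Answer: 0.1.0 : false

Working:
\y._ : a -> Int
let x : a -> Int
  unify Bool ~ Int
  FAIL: mismatch Bool ~ Int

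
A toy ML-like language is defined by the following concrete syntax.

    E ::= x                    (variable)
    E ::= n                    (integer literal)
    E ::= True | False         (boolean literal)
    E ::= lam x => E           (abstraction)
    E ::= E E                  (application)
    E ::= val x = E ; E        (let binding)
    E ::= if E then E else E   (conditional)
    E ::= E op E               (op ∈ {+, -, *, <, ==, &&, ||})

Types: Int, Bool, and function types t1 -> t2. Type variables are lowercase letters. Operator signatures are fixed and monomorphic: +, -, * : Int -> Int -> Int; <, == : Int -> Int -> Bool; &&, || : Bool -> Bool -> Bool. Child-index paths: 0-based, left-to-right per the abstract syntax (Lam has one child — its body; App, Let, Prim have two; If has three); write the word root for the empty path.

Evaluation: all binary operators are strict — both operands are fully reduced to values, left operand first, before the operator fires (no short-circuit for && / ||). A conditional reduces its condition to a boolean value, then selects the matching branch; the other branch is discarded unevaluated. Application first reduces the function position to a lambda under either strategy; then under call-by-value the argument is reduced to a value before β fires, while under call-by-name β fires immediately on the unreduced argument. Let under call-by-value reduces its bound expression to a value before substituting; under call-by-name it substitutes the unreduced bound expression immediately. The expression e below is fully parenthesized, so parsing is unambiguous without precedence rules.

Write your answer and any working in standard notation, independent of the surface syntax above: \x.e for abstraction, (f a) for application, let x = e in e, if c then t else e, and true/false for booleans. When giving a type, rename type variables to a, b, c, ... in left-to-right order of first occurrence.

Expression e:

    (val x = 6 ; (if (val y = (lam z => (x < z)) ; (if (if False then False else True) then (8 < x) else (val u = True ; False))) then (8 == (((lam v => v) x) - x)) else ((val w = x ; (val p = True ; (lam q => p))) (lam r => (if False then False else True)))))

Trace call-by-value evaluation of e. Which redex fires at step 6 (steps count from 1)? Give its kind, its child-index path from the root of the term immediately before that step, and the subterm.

Answer: if at root : (if false then (8 == (((\v.v) 6) - 6)) else ((let w = 6 in (let p = true in (\q.p))) (\r.(if false then false else true))))

Working:
step 0: (let x = 6 in (if (let y = (\z.(x < z)) in (if (if false then false else true) then (8 < x) else (let u = true in false))) then (8 == (((\v.v) x) - x)) else ((let w = x in (let p = true in (\q.p))) (\r.(if false then false else true)))))
step 1: [let@root] (if (let y = (\z.(6 < z)) in (if (if false then false else true) then (8 < 6) else (let u = true in false))) then (8 == (((\v.v) 6) - 6)) else ((let w = 6 in (let p = true in (\q.p))) (\r.(if false then false else true))))
step 2: [let@0] (if (if (if false then false else true) then (8 < 6) else (let u = true in false)) then (8 == (((\v.v) 6) - 6)) else ((let w = 6 in (let p = true in (\q.p))) (\r.(if false then false else true))))
step 3: [if@0.0] (if (if true then (8 < 6) else (let u = true in false)) then (8 == (((\v.v) 6) - 6)) else ((let w = 6 in (let p = true in (\q.p))) (\r.(if false then false else true))))
step 4: [if@0] (if (8 < 6) then (8 == (((\v.v) 6) - 6)) else ((let w = 6 in (let p = true in (\q.p))) (\r.(if false then false else true))))
step 5: [delta@0] (if false then (8 == (((\v.v) 6) - 6)) else ((let w = 6 in (let p = true in (\q.p))) (\r.(if false then false else true))))
step 6: [if@root] ((let w = 6 in (let p = true in (\q.p))) (\r.(if false then false else true)))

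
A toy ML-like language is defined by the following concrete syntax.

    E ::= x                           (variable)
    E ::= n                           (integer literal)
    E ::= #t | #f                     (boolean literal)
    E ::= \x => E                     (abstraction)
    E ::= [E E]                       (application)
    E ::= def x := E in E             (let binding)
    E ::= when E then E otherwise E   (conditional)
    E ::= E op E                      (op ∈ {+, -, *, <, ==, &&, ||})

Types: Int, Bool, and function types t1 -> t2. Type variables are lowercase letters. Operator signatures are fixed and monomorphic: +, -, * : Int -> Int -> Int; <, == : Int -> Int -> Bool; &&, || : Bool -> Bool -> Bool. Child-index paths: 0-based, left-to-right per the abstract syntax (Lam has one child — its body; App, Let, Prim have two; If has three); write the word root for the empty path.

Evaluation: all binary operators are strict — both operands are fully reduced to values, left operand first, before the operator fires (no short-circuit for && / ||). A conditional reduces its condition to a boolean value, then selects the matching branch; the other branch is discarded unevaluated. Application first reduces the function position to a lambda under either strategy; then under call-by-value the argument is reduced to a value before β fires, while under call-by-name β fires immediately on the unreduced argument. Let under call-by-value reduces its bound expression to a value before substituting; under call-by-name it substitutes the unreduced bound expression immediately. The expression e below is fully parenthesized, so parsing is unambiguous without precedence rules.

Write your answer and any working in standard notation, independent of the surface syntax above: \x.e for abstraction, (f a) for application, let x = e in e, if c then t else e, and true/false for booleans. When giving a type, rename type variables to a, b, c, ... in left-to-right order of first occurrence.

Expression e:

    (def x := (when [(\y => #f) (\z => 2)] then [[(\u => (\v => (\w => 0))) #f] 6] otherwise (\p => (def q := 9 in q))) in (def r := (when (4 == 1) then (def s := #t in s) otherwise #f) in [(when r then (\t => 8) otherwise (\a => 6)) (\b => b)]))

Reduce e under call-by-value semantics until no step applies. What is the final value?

Derivation:
step 0: (let x = (if ((\y.false) (\z.2)) then (((\u.(\v.(\w.0))) false) 6) else (\p.(let q = 9 in q))) in (let r = (if (4 == 1) then (let s = true in s) else false) in ((if r then (\t.8) else (\a.6)) (\b.b))))
step 1: [beta@0.0] (let x = (if false then (((\u.(\v.(\w.0))) false) 6) else (\p.(let q = 9 in q))) in (let r = (if (4 == 1) then (let s = true in s) else false) in ((if r then (\t.8) else (\a.6)) (\b.b))))
step 2: [if@0] (let x = (\p.(let q = 9 in q)) in (let r = (if (4 == 1) then (let s = true in s) else false) in ((if r then (\t.8) else (\a.6)) (\b.b))))
step 3: [let@root] (let r = (if (4 == 1) then (let s = true in s) else false) in ((if r then (\t.8) else (\a.6)) (\b.b)))
step 4: [delta@0.0] (let r = (if false then (let s = true in s) else false) in ((if r then (\t.8) else (\a.6)) (\b.b)))
step 5: [if@0] (let r = false in ((if r then (\t.8) else (\a.6)) (\b.b)))
step 6: [let@root] ((if false then (\t.8) else (\a.6)) (\b.b))
step 7: [if@0] ((\a.6) (\b.b))
step 8: [beta@root] 6

Answer: 6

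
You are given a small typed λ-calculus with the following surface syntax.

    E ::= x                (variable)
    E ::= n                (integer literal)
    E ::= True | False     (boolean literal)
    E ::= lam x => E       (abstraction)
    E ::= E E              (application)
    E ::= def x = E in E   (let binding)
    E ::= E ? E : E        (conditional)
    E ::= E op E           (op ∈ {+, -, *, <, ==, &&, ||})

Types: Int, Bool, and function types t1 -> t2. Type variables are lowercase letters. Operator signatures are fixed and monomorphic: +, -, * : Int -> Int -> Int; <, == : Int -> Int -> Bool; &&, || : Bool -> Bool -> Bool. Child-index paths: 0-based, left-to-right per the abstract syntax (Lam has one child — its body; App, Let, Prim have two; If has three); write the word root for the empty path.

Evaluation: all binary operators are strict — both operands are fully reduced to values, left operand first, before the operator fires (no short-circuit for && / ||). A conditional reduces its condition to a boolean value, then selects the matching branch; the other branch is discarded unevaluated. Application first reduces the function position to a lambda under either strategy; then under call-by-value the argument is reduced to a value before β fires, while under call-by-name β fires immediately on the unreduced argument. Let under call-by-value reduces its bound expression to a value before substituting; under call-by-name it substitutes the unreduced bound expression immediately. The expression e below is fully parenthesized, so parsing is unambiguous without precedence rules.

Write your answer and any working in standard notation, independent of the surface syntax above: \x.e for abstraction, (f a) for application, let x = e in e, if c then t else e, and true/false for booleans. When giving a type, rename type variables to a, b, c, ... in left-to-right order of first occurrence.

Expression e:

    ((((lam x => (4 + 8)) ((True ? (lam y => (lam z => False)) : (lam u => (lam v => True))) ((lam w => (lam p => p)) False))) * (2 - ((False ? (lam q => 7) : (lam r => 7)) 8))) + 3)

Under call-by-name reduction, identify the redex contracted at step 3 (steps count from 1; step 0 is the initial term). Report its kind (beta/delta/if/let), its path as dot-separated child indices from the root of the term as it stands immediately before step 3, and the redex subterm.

Answer: if at 0.1.1.0 : (if false then (\q.7) else (\r.7))

Derivation:
step 0: ((((\x.(4 + 8)) ((if true then (\y.(\z.false)) else (\u.(\v.true))) ((\w.(\p.p)) false))) * (2 - ((if false then (\q.7) else (\r.7)) 8))) + 3)
step 1: [beta@0.0] (((4 + 8) * (2 - ((if false then (\q.7) else (\r.7)) 8))) + 3)
step 2: [delta@0.0] ((12 * (2 - ((if false then (\q.7) else (\r.7)) 8))) + 3)
step 3: [if@0.1.1.0] ((12 * (2 - ((\r.7) 8))) + 3)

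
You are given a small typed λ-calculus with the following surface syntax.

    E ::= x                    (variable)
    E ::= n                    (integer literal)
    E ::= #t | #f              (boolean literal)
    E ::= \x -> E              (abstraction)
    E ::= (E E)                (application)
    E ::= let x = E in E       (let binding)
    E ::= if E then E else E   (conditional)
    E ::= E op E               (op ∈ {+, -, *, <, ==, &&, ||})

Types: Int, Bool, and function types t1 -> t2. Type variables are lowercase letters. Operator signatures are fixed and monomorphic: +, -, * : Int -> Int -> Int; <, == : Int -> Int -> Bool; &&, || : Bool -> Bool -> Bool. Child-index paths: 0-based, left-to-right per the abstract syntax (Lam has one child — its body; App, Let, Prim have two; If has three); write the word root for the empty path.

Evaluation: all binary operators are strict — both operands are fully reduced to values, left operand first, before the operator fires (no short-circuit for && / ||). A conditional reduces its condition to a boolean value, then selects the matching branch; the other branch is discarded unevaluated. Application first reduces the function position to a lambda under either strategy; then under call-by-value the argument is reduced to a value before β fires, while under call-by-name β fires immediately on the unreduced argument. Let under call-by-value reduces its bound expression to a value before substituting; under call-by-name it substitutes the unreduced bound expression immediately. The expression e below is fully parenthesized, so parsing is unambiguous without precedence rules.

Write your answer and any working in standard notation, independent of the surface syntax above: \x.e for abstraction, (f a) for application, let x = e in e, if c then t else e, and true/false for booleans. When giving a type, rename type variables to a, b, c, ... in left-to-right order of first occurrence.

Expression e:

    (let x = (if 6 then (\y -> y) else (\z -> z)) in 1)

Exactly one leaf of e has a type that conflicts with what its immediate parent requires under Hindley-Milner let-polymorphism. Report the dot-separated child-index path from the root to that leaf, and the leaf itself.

Derivation:
  unify Int ~ Bool
  FAIL: mismatch Int ~ Bool

Answer: 0.0 : 6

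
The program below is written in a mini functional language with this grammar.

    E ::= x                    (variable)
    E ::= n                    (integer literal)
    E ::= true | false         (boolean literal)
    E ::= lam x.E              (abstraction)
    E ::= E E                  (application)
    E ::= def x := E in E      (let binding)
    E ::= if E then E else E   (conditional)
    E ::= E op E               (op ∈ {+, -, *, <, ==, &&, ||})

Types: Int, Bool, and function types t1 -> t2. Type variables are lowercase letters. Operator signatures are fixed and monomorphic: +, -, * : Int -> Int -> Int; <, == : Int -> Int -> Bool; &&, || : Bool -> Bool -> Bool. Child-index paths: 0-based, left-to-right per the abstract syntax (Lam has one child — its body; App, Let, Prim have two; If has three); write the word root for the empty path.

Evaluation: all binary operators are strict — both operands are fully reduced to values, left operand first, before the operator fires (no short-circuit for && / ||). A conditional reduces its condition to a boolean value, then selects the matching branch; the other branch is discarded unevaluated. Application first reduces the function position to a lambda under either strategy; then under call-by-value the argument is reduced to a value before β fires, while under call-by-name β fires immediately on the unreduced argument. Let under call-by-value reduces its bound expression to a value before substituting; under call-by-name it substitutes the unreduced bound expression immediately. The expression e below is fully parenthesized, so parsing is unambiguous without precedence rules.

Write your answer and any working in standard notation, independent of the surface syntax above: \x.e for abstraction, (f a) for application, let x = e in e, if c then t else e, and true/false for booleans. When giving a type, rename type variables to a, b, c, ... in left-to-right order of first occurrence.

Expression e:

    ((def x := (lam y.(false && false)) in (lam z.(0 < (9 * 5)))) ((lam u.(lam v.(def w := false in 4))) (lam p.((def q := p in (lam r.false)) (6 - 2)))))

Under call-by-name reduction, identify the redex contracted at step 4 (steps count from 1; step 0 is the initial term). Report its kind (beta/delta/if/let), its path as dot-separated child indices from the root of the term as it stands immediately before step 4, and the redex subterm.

Trace:
step 0: ((let x = (\y.(false && false)) in (\z.(0 < (9 * 5)))) ((\u.(\v.(let w = false in 4))) (\p.((let q = p in (\r.false)) (6 - 2)))))
step 1: [let@0] ((\z.(0 < (9 * 5))) ((\u.(\v.(let w = false in 4))) (\p.((let q = p in (\r.false)) (6 - 2)))))
step 2: [beta@root] (0 < (9 * 5))
step 3: [delta@1] (0 < 45)
step 4: [delta@root] true

Answer: delta at root : (0 < 45)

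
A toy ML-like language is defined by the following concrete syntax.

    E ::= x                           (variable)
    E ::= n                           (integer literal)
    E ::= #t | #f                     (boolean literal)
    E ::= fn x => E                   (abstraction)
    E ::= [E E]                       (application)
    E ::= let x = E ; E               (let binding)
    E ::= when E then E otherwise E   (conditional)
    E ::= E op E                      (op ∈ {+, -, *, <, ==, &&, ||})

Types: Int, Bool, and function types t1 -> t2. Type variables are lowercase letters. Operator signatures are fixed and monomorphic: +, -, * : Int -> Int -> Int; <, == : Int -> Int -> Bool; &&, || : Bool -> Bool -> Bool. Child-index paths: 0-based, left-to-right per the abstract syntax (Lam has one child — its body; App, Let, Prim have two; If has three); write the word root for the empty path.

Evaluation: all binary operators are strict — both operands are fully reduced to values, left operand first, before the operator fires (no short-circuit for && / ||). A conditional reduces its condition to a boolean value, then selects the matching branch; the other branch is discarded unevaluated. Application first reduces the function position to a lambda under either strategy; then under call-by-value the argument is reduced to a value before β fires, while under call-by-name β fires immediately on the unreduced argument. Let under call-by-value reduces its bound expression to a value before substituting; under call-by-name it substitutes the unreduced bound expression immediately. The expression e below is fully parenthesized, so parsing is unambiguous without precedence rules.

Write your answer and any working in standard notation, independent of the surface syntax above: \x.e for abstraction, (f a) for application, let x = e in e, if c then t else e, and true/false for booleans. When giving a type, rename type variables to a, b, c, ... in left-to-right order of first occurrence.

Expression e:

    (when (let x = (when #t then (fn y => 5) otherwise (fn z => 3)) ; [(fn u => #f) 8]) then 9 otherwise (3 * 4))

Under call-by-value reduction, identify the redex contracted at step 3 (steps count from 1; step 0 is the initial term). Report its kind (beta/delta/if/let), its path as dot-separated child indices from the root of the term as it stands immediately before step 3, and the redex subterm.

Answer: beta at 0 : ((\u.false) 8)

Derivation:
step 0: (if (let x = (if true then (\y.5) else (\z.3)) in ((\u.false) 8)) then 9 else (3 * 4))
step 1: [if@0.0] (if (let x = (\y.5) in ((\u.false) 8)) then 9 else (3 * 4))
step 2: [let@0] (if ((\u.false) 8) then 9 else (3 * 4))
step 3: [beta@0] (if false then 9 else (3 * 4))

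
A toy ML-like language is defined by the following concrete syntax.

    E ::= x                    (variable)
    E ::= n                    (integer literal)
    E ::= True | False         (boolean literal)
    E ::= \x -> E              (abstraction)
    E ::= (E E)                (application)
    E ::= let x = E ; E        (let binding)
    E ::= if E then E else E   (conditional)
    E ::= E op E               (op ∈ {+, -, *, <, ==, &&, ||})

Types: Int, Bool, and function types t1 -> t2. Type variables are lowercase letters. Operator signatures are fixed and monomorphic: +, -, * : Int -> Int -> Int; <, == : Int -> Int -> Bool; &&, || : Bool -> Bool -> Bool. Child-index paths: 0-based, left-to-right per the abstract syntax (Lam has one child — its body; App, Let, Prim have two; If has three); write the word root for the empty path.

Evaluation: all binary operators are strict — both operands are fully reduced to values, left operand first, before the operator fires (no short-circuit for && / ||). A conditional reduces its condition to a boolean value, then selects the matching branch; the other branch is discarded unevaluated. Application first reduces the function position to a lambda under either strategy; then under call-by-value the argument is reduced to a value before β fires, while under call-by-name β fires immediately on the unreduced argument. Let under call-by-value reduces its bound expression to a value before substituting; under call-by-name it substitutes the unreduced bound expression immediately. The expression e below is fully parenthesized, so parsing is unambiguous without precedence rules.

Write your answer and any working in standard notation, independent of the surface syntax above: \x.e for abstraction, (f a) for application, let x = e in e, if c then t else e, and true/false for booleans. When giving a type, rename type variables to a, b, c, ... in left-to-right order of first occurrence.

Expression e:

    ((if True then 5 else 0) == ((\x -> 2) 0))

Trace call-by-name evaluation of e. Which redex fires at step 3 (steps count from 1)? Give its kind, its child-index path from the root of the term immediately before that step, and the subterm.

Answer: delta at root : (5 == 2)

Trace:
step 0: ((if true then 5 else 0) == ((\x.2) 0))
step 1: [if@0] (5 == ((\x.2) 0))
step 2: [beta@1] (5 == 2)
step 3: [delta@root] false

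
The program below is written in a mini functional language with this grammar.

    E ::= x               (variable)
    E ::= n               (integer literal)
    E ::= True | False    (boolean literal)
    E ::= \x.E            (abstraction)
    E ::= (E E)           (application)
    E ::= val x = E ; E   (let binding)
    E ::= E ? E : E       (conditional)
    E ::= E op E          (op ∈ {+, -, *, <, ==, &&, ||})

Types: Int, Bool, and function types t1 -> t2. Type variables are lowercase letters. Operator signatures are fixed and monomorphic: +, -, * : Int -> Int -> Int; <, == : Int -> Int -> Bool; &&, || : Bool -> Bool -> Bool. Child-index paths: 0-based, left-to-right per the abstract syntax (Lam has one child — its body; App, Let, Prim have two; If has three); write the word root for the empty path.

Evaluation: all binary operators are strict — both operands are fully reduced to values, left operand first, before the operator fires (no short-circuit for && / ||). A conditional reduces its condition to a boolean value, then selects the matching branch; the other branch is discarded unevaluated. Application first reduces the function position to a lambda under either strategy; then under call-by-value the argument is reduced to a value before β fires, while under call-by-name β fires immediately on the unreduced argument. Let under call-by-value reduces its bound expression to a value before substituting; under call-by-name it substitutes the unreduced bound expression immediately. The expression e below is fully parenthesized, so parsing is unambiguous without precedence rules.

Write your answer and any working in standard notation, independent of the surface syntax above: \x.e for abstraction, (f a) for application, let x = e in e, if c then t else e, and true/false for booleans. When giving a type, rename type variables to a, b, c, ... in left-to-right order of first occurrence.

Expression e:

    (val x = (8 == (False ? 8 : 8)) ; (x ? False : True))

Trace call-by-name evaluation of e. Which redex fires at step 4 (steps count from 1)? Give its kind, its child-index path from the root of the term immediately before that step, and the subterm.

Trace:
step 0: (let x = (8 == (if false then 8 else 8)) in (if x then false else true))
step 1: [let@root] (if (8 == (if false then 8 else 8)) then false else true)
step 2: [if@0.1] (if (8 == 8) then false else true)
step 3: [delta@0] (if true then false else true)
step 4: [if@root] false

Answer: if at root : (if true then false else true)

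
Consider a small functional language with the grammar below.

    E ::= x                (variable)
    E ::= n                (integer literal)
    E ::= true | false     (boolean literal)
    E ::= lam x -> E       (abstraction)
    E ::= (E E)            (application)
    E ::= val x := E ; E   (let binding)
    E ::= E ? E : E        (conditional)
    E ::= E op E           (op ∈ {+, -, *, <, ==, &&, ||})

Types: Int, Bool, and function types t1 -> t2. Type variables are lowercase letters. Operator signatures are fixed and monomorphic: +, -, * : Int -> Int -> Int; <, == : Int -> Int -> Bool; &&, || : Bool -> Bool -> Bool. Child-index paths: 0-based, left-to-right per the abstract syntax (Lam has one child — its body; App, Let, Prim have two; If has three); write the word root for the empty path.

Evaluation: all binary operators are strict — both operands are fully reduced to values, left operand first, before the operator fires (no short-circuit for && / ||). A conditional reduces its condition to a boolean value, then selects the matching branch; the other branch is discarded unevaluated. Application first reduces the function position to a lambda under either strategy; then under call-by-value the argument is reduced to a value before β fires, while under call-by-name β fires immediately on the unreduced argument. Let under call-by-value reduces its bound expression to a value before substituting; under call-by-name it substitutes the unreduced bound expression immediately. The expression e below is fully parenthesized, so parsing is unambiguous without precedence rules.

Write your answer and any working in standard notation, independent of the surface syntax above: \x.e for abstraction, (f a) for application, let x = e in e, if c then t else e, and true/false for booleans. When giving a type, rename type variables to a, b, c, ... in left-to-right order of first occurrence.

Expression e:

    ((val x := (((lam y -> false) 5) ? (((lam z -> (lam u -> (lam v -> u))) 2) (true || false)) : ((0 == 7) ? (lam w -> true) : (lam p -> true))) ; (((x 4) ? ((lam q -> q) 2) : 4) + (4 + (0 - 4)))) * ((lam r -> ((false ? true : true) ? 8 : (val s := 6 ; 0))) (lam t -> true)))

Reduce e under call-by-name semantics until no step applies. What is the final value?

Working:
step 0: ((let x = (if ((\y.false) 5) then (((\z.(\u.(\v.u))) 2) (true || false)) else (if (0 == 7) then (\w.true) else (\p.true))) in ((if (x 4) then ((\q.q) 2) else 4) + (4 + (0 - 4)))) * ((\r.(if (if false then true else true) then 8 else (let s = 6 in 0))) (\t.true)))
step 1: [let@0] (((if ((if ((\y.false) 5) then (((\z.(\u.(\v.u))) 2) (true || false)) else (if (0 == 7) then (\w.true) else (\p.true))) 4) then ((\q.q) 2) else 4) + (4 + (0 - 4))) * ((\r.(if (if false then true else true) then 8 else (let s = 6 in 0))) (\t.true)))
step 2: [beta@0.0.0.0.0] (((if ((if false then (((\z.(\u.(\v.u))) 2) (true || false)) else (if (0 == 7) then (\w.true) else (\p.true))) 4) then ((\q.q) 2) else 4) + (4 + (0 - 4))) * ((\r.(if (if false then true else true) then 8 else (let s = 6 in 0))) (\t.true)))
step 3: [if@0.0.0.0] (((if ((if (0 == 7) then (\w.true) else (\p.true)) 4) then ((\q.q) 2) else 4) + (4 + (0 - 4))) * ((\r.(if (if false then true else true) then 8 else (let s = 6 in 0))) (\t.true)))
step 4: [delta@0.0.0.0.0] (((if ((if false then (\w.true) else (\p.true)) 4) then ((\q.q) 2) else 4) + (4 + (0 - 4))) * ((\r.(if (if false then true else true) then 8 else (let s = 6 in 0))) (\t.true)))
step 5: [if@0.0.0.0] (((if ((\p.true) 4) then ((\q.q) 2) else 4) + (4 + (0 - 4))) * ((\r.(if (if false then true else true) then 8 else (let s = 6 in 0))) (\t.true)))
step 6: [beta@0.0.0] (((if true then ((\q.q) 2) else 4) + (4 + (0 - 4))) * ((\r.(if (if false then true else true) then 8 else (let s = 6 in 0))) (\t.true)))
step 7: [if@0.0] ((((\q.q) 2) + (4 + (0 - 4))) * ((\r.(if (if false then true else true) then 8 else (let s = 6 in 0))) (\t.true)))
step 8: [beta@0.0] ((2 + (4 + (0 - 4))) * ((\r.(if (if false then true else true) then 8 else (let s = 6 in 0))) (\t.true)))
step 9: [delta@0.1.1] ((2 + (4 + -4)) * ((\r.(if (if false then true else true) then 8 else (let s = 6 in 0))) (\t.true)))
step 10: [delta@0.1] ((2 + 0) * ((\r.(if (if false then true else true) then 8 else (let s = 6 in 0))) (\t.true)))
step 11: [delta@0] (2 * ((\r.(if (if false then true else true) then 8 else (let s = 6 in 0))) (\t.true)))
step 12: [beta@1] (2 * (if (if false then true else true) then 8 else (let s = 6 in 0)))
step 13: [if@1.0] (2 * (if true then 8 else (let s = 6 in 0)))
step 14: [if@1] (2 * 8)
step 15: [delta@root] 16

Answer: 16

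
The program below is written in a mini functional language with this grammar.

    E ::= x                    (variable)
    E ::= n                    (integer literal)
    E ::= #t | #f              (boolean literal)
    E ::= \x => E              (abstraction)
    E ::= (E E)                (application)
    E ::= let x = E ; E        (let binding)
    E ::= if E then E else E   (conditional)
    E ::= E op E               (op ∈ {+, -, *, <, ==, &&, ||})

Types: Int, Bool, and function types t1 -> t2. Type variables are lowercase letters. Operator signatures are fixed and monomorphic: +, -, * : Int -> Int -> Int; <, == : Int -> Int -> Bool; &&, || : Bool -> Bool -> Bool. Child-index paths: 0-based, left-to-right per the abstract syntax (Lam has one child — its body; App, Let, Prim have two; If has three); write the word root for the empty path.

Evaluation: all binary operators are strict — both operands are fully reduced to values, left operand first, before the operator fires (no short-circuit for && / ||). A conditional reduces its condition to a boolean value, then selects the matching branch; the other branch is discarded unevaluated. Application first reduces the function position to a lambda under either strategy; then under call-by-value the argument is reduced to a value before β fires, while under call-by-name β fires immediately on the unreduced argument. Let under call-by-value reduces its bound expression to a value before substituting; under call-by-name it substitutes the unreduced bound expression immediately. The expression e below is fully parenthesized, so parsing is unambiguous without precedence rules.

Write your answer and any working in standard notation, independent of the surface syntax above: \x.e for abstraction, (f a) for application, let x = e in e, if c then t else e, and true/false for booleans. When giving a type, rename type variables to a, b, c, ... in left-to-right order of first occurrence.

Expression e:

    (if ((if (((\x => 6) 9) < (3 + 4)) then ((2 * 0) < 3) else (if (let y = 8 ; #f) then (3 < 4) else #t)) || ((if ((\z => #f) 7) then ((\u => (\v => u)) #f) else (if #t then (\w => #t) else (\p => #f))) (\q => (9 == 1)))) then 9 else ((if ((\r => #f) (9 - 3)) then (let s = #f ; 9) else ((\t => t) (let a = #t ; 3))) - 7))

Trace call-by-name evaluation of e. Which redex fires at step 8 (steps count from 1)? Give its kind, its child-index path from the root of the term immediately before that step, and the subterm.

Derivation:
step 0: (if ((if (((\x.6) 9) < (3 + 4)) then ((2 * 0) < 3) else (if (let y = 8 in false) then (3 < 4) else true)) || ((if ((\z.false) 7) then ((\u.(\v.u)) false) else (if true then (\w.true) else (\p.false))) (\q.(9 == 1)))) then 9 else ((if ((\r.false) (9 - 3)) then (let s = false in 9) else ((\t.t) (let a = true in 3))) - 7))
step 1: [beta@0.0.0.0] (if ((if (6 < (3 + 4)) then ((2 * 0) < 3) else (if (let y = 8 in false) then (3 < 4) else true)) || ((if ((\z.false) 7) then ((\u.(\v.u)) false) else (if true then (\w.true) else (\p.false))) (\q.(9 == 1)))) then 9 else ((if ((\r.false) (9 - 3)) then (let s = false in 9) else ((\t.t) (let a = true in 3))) - 7))
step 2: [delta@0.0.0.1] (if ((if (6 < 7) then ((2 * 0) < 3) else (if (let y = 8 in false) then (3 < 4) else true)) || ((if ((\z.false) 7) then ((\u.(\v.u)) false) else (if true then (\w.true) else (\p.false))) (\q.(9 == 1)))) then 9 else ((if ((\r.false) (9 - 3)) then (let s = false in 9) else ((\t.t) (let a = true in 3))) - 7))
step 3: [delta@0.0.0] (if ((if true then ((2 * 0) < 3) else (if (let y = 8 in false) then (3 < 4) else true)) || ((if ((\z.false) 7) then ((\u.(\v.u)) false) else (if true then (\w.true) else (\p.false))) (\q.(9 == 1)))) then 9 else ((if ((\r.false) (9 - 3)) then (let s = false in 9) else ((\t.t) (let a = true in 3))) - 7))
step 4: [if@0.0] (if (((2 * 0) < 3) || ((if ((\z.false) 7) then ((\u.(\v.u)) false) else (if true then (\w.true) else (\p.false))) (\q.(9 == 1)))) then 9 else ((if ((\r.false) (9 - 3)) then (let s = false in 9) else ((\t.t) (let a = true in 3))) - 7))
step 5: [delta@0.0.0] (if ((0 < 3) || ((if ((\z.false) 7) then ((\u.(\v.u)) false) else (if true then (\w.true) else (\p.false))) (\q.(9 == 1)))) then 9 else ((if ((\r.false) (9 - 3)) then (let s = false in 9) else ((\t.t) (let a = true in 3))) - 7))
step 6: [delta@0.0] (if (true || ((if ((\z.false) 7) then ((\u.(\v.u)) false) else (if true then (\w.true) else (\p.false))) (\q.(9 == 1)))) then 9 else ((if ((\r.false) (9 - 3)) then (let s = false in 9) else ((\t.t) (let a = true in 3))) - 7))
step 7: [beta@0.1.0.0] (if (true || ((if false then ((\u.(\v.u)) false) else (if true then (\w.true) else (\p.false))) (\q.(9 == 1)))) then 9 else ((if ((\r.false) (9 - 3)) then (let s = false in 9) else ((\t.t) (let a = true in 3))) - 7))
step 8: [if@0.1.0] (if (true || ((if true then (\w.true) else (\p.false)) (\q.(9 == 1)))) then 9 else ((if ((\r.false) (9 - 3)) then (let s = false in 9) else ((\t.t) (let a = true in 3))) - 7))

Answer: if at 0.1.0 : (if false then ((\u.(\v.u)) false) else (if true then (\w.true) else (\p.false)))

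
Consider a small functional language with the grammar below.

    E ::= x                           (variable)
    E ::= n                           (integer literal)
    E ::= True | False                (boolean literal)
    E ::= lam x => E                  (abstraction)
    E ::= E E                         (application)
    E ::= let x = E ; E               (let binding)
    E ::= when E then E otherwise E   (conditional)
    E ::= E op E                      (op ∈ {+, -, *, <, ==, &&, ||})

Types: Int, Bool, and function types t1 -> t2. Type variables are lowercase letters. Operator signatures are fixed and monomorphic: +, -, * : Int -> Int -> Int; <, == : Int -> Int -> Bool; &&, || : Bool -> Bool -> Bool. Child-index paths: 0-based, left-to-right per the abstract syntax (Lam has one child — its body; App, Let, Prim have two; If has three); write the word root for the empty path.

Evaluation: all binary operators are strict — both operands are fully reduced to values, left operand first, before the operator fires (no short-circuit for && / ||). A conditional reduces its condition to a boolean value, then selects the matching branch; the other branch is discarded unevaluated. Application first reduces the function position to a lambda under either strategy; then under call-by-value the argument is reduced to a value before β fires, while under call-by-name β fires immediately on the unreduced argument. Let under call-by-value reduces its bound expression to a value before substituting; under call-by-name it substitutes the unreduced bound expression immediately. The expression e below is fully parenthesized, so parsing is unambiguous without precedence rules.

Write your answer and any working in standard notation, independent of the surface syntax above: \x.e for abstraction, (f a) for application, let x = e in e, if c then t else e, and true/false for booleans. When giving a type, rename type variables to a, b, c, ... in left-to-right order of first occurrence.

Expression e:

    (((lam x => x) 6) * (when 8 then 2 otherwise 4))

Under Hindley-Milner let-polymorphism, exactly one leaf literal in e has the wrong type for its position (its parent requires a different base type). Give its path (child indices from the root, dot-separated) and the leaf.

Answer: 1.0 : 8

Trace:
x : a
\x._ : a -> a
  unify a -> a ~ Int -> b
  unify a ~ Int
  unify Int ~ b
_ _ : Int
  unify Int ~ Int
  unify Int ~ Bool
  FAIL: mismatch Int ~ Bool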